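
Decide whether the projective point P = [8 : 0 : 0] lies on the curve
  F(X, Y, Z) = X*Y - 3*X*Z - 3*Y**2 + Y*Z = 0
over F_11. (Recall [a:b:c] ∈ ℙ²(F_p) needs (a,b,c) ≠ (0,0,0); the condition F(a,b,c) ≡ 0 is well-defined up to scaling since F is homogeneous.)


F(8,0,0) ≡ 0 (mod 11); P is on the curve.

Evaluate F(8, 0, 0) term-by-term (mod 11).
  X*Y ↦ 1·8·0·1 = 0
  -3*X*Z ↦ -3·8·1·0 = 0
  -3*Y**2 ↦ -3·1·0·1 = 0
  Y*Z ↦ 1·1·0·0 = 0
Sum: F(8, 0, 0) = (0) + (0) + (0) + (0) = 0.
Reducing mod 11: 0 ≡ 0 (mod 11).
Since F(a, b, c) ≡ 0 (mod 11), P lies on the curve.


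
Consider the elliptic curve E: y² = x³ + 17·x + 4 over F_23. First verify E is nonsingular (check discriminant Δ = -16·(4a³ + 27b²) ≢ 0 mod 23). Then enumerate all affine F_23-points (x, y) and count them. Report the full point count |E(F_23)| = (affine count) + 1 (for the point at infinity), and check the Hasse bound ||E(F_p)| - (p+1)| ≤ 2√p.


Affine points = {(0, 2), (0, 21), (2, 0), (3, 6), (3, 17), (6, 0), (7, 11), (7, 12), (8, 10), (8, 13), (9, 9), (9, 14), (10, 1), (10, 22), (11, 2), (11, 21), (12, 2), (12, 21), (15, 0), (16, 5), (16, 18), (17, 10), (17, 13), (18, 1), (18, 22), (20, 8), (20, 15), (21, 10), (21, 13), (22, 3), (22, 20)}; affine count = 31; |E(F_23)| = 32.

Discriminant check: Δ ∝ 4a³ + 27b² = 4·17³ + 27·4² = 4·4913 + 27·16 ≡ 5 (mod 23). Nonzero ⇒ E is nonsingular.
For each x ∈ F_23, compute rhs = x³ + 17·x + 4 mod 23, then count y ∈ F_23 with y² ≡ rhs.
  x = 0: rhs = 4, matching y values: 2, 21 (2 points).
  x = 1: rhs = 22, matching y values: none (0 points).
  x = 2: rhs = 0, matching y values: 0 (1 points).
  x = 3: rhs = 13, matching y values: 6, 17 (2 points).
  x = 4: rhs = 21, matching y values: none (0 points).
  x = 5: rhs = 7, matching y values: none (0 points).
  x = 6: rhs = 0, matching y values: 0 (1 points).
  x = 7: rhs = 6, matching y values: 11, 12 (2 points).
  x = 8: rhs = 8, matching y values: 10, 13 (2 points).
  x = 9: rhs = 12, matching y values: 9, 14 (2 points).
  x = 10: rhs = 1, matching y values: 1, 22 (2 points).
  x = 11: rhs = 4, matching y values: 2, 21 (2 points).
  x = 12: rhs = 4, matching y values: 2, 21 (2 points).
  x = 13: rhs = 7, matching y values: none (0 points).
  x = 14: rhs = 19, matching y values: none (0 points).
  x = 15: rhs = 0, matching y values: 0 (1 points).
  x = 16: rhs = 2, matching y values: 5, 18 (2 points).
  x = 17: rhs = 8, matching y values: 10, 13 (2 points).
  x = 18: rhs = 1, matching y values: 1, 22 (2 points).
  x = 19: rhs = 10, matching y values: none (0 points).
  x = 20: rhs = 18, matching y values: 8, 15 (2 points).
  x = 21: rhs = 8, matching y values: 10, 13 (2 points).
  x = 22: rhs = 9, matching y values: 3, 20 (2 points).
Total affine count: 31.
Full point count |E(F_23)| = 31 + 1 = 32.
Hasse bound: |32 − (23+1)| = |8| = 8 ≤ 2√23 ≈ 9.5917 ✓.


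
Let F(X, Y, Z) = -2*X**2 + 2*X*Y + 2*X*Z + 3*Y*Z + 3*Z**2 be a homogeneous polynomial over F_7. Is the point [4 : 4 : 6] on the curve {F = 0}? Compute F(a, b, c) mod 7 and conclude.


F(4,4,6) ≡ 4 (mod 7); P is NOT on the curve.

Evaluate F(4, 4, 6) term-by-term (mod 7).
  -2*X**2 ↦ -2·16·1·1 = -32
  2*X*Y ↦ 2·4·4·1 = 32
  2*X*Z ↦ 2·4·1·6 = 48
  3*Y*Z ↦ 3·1·4·6 = 72
  3*Z**2 ↦ 3·1·1·36 = 108
Sum: F(4, 4, 6) = (-32) + (32) + (48) + (72) + (108) = 228.
Reducing mod 7: 228 ≡ 4 (mod 7).
Since F(a, b, c) ≡ 4 ≠ 0 (mod 7), P does NOT lie on the curve.


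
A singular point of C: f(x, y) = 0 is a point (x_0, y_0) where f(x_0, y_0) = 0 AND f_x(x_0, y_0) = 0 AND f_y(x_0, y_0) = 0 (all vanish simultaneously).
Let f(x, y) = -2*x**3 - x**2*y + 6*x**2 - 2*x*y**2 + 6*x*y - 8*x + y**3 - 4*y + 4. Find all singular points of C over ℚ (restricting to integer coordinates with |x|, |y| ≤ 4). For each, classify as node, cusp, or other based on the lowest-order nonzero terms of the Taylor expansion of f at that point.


Singular points: {(1, 1)}; classification: node.

Compute partial derivatives:
  f_x = -6*x**2 - 2*x*y + 12*x - 2*y**2 + 6*y - 8.
  f_y = -x**2 - 4*x*y + 6*x + 3*y**2 - 4.
Scan x_0 ∈ {−4, ..., 4}. For each x_0, f_y(x_0, y) is a polynomial in y; find its integer roots y ∈ {−4, ..., 4}, then test f_x and f at those candidates.
  x = -4: f_y(-4, y) = 3*y**2 + 16*y - 44; vanishes at y ∈ {2}. (-4, 2): f_x = -132 ≠ 0.
  x = -3: f_y(-3, y) = 3*y**2 + 12*y - 31; no integer root y with |y| ≤ 4.
  x = -2: f_y(-2, y) = 3*y**2 + 8*y - 20; no integer root y with |y| ≤ 4.
  x = -1: f_y(-1, y) = 3*y**2 + 4*y - 11; no integer root y with |y| ≤ 4.
  x = 0: f_y(0, y) = 3*y**2 - 4; no integer root y with |y| ≤ 4.
  x = 1: f_y(1, y) = 3*y**2 - 4*y + 1; vanishes at y ∈ {1}. (1, 1): f_x = 0, f = 0 — SINGULAR.
  x = 2: f_y(2, y) = 3*y**2 - 8*y + 4; vanishes at y ∈ {2}. (2, 2): f_x = -12 ≠ 0.
  x = 3: f_y(3, y) = 3*y**2 - 12*y + 5; no integer root y with |y| ≤ 4.
  x = 4: f_y(4, y) = 3*y**2 - 16*y + 4; no integer root y with |y| ≤ 4.
Only singular point on the grid: (1, 1).
Classify: substitute x = 1 + u, y = 1 + v and expand: f = -2*u**3 - u**2*v - u**2 - 2*u*v**2 + v**3 + v**2.
No constant or linear terms (consistent with a singular point). Quadratic part: -u**2 + v**2. Cubic part: -2*u**3 - u**2*v - 2*u*v**2 + v**3.
The quadratic part v**2 - u**2 = (v − u)(v + u) splits into two distinct linear factors, so there are two distinct tangent lines y − 1 = ±(x − 1) — this is a node (ordinary double point).
Classification: node.


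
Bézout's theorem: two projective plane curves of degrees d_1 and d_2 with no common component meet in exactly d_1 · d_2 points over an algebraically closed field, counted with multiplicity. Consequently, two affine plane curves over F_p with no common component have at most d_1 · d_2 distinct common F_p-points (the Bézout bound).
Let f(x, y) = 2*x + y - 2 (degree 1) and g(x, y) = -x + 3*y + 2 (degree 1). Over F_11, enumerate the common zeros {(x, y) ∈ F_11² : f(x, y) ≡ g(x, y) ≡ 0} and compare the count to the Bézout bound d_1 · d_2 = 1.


Common zeros: {(9, 6)}; count = 1; Bézout bound = 1.

deg(f) = 1, deg(g) = 1, so Bézout bound = 1.
Scan x ∈ F_11. For each x, list the y ∈ F_11 with f(x, y) ≡ 0 and those with g(x, y) ≡ 0 (mod 11); the common zeros in that column are the intersection.
  x = 0: f ≡ 0 at y ∈ {2}; g ≡ 0 at y ∈ {3}; common: ∅.
  x = 1: f ≡ 0 at y ∈ {0}; g ≡ 0 at y ∈ {7}; common: ∅.
  x = 2: f ≡ 0 at y ∈ {9}; g ≡ 0 at y ∈ {0}; common: ∅.
  x = 3: f ≡ 0 at y ∈ {7}; g ≡ 0 at y ∈ {4}; common: ∅.
  x = 4: f ≡ 0 at y ∈ {5}; g ≡ 0 at y ∈ {8}; common: ∅.
  x = 5: f ≡ 0 at y ∈ {3}; g ≡ 0 at y ∈ {1}; common: ∅.
  x = 6: f ≡ 0 at y ∈ {1}; g ≡ 0 at y ∈ {5}; common: ∅.
  x = 7: f ≡ 0 at y ∈ {10}; g ≡ 0 at y ∈ {9}; common: ∅.
  x = 8: f ≡ 0 at y ∈ {8}; g ≡ 0 at y ∈ {2}; common: ∅.
  x = 9: f ≡ 0 at y ∈ {6}; g ≡ 0 at y ∈ {6}; common: {6}.
  x = 10: f ≡ 0 at y ∈ {4}; g ≡ 0 at y ∈ {10}; common: ∅.
Collecting: common zeros = {(9, 6)}, so the count is 1.
Comparison with the Bézout bound: 1 ≤ 1 = deg(f)·deg(g), as expected for curves with no common component (the bound is attained).


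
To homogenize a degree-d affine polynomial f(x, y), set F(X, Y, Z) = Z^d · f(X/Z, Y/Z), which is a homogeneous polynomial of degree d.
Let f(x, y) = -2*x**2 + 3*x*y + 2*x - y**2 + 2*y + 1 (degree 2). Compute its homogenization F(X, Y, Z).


F(X, Y, Z) = -2*X**2 + 3*X*Y + 2*X*Z - Y**2 + 2*Y*Z + Z**2

deg(f) = 2.
Substitute x = X/Z, y = Y/Z into f, then multiply by Z^2.
  monomial -2·x^2·y^0 ↦ -2·X^2·Y^0·Z^0.
  monomial 3·x^1·y^1 ↦ 3·X^1·Y^1·Z^0.
  monomial 2·x^1·y^0 ↦ 2·X^1·Y^0·Z^1.
  monomial -1·x^0·y^2 ↦ -1·X^0·Y^2·Z^0.
  monomial 2·x^0·y^1 ↦ 2·X^0·Y^1·Z^1.
  monomial 1·x^0·y^0 ↦ 1·X^0·Y^0·Z^2.
Collecting: F(X, Y, Z) = -2*X**2 + 3*X*Y + 2*X*Z - Y**2 + 2*Y*Z + Z**2.


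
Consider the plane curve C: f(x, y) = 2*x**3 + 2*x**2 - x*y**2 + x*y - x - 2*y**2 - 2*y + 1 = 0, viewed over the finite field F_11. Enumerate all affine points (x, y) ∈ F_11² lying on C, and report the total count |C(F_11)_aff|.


Affine F_11-points: {(0, 2), (0, 8), (1, 1), (1, 6), (2, 5), (2, 6), (3, 1), (3, 8), (5, 3), (5, 10), (6, 1), (6, 5), (7, 6), (7, 8), (9, 7)}; count = 15.

For each of the 121 pairs (x, y) ∈ F_11², evaluate f(x, y) mod 11. Record the zeros.
  x = 0: [0↦1, 1↦8, 2↦0, 3↦10, 4↦5, 5↦7, 6↦5, 7↦10, 8↦0, 9↦8, 10↦1]  zeros at y ∈ {2, 8}
  x = 1: [0↦4, 1↦0, 2↦1, 3↦7, 4↦7, 5↦1, 6↦0, 7↦4, 8↦2, 9↦5, 10↦2]  zeros at y ∈ {1, 6}
  x = 2: [0↦1, 1↦8, 2↦7, 3↦9, 4↦3, 5↦0, 6↦0, 7↦3, 8↦9, 9↦7, 10↦8]  zeros at y ∈ {5, 6}
  x = 3: [0↦4, 1↦0, 2↦8, 3↦6, 4↦5, 5↦5, 6↦6, 7↦8, 8↦0, 9↦4, 10↦9]  zeros at y ∈ {1, 8}
  x = 4: [0↦3, 1↦10, 2↦5, 3↦10, 4↦3, 5↦6, 6↦8, 7↦9, 8↦9, 9↦8, 10↦6]  zeros at y ∈ ∅
  x = 5: [0↦10, 1↦6, 2↦10, 3↦0, 4↦9, 5↦4, 6↦7, 7↦7, 8↦4, 9↦9, 10↦0]  zeros at y ∈ {3, 10}
  x = 6: [0↦4, 1↦0, 2↦2, 3↦10, 4↦2, 5↦0, 6↦4, 7↦3, 8↦8, 9↦8, 10↦3]  zeros at y ∈ {1, 5}
  x = 7: [0↦8, 1↦4, 2↦4, 3↦8, 4↦5, 5↦6, 6↦0, 7↦9, 8↦0, 9↦6, 10↦5]  zeros at y ∈ {6, 8}
  x = 8: [0↦1, 1↦8, 2↦6, 3↦6, 4↦8, 5↦1, 6↦7, 7↦4, 8↦3, 9↦4, 10↦7]  zeros at y ∈ ∅
  x = 9: [0↦6, 1↦2, 2↦9, 3↦5, 4↦1, 5↦8, 6↦4, 7↦0, 8↦7, 9↦3, 10↦10]  zeros at y ∈ {7}
  x = 10: [0↦2, 1↦9, 2↦3, 3↦6, 4↦7, 5↦6, 6↦3, 7↦9, 8↦2, 9↦4, 10↦4]  zeros at y ∈ ∅
Collecting zeros: affine points = {(0, 2), (0, 8), (1, 1), (1, 6), (2, 5), (2, 6), (3, 1), (3, 8), (5, 3), (5, 10), (6, 1), (6, 5), (7, 6), (7, 8), (9, 7)}.
Total count |C(F_11)_aff| = 15.


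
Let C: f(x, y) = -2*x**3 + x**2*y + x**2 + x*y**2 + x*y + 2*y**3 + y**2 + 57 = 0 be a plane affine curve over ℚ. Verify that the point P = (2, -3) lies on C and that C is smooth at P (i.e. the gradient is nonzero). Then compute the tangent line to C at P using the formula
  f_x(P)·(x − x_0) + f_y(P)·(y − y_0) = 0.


Tangent line at P: -26*x + 42*y + 178 = 0.

Step 1: f(2, -3) = 0, so P lies on C.
Step 2: partial derivatives
  f_x(x, y) = -6*x**2 + 2*x*y + 2*x + y**2 + y, f_y(x, y) = x**2 + 2*x*y + x + 6*y**2 + 2*y.
  f_x(P) = -26, f_y(P) = 42 (gradient nonzero, so P is smooth).
Step 3: tangent line at P: -26·(x − 2) + 42·(y − -3) = 0.
Expanding: -26*x + 42*y + 178 = 0.


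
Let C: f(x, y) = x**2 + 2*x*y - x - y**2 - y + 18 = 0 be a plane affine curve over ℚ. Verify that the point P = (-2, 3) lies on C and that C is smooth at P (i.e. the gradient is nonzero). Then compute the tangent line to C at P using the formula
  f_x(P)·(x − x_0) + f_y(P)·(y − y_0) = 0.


Tangent line at P: x - 11*y + 35 = 0.

Step 1: f(-2, 3) = 0, so P lies on C.
Step 2: partial derivatives
  f_x(x, y) = 2*x + 2*y - 1, f_y(x, y) = 2*x - 2*y - 1.
  f_x(P) = 1, f_y(P) = -11 (gradient nonzero, so P is smooth).
Step 3: tangent line at P: 1·(x − -2) + -11·(y − 3) = 0.
Expanding: x - 11*y + 35 = 0.


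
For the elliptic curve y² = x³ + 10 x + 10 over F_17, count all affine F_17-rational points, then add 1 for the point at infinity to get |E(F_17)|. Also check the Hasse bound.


Affine points = {(1, 2), (1, 15), (2, 2), (2, 15), (3, 4), (3, 13), (5, 7), (5, 10), (7, 7), (7, 10), (9, 8), (9, 9), (13, 5), (13, 12), (14, 2), (14, 15), (15, 4), (15, 13), (16, 4), (16, 13)}; affine count = 20; |E(F_17)| = 21.

Discriminant check: Δ ∝ 4a³ + 27b² = 4·10³ + 27·10² = 4·1000 + 27·100 ≡ 2 (mod 17). Nonzero ⇒ E is nonsingular.
For each x ∈ F_17, compute rhs = x³ + 10·x + 10 mod 17, then count y ∈ F_17 with y² ≡ rhs.
  x = 0: rhs = 10, matching y values: none (0 points).
  x = 1: rhs = 4, matching y values: 2, 15 (2 points).
  x = 2: rhs = 4, matching y values: 2, 15 (2 points).
  x = 3: rhs = 16, matching y values: 4, 13 (2 points).
  x = 4: rhs = 12, matching y values: none (0 points).
  x = 5: rhs = 15, matching y values: 7, 10 (2 points).
  x = 6: rhs = 14, matching y values: none (0 points).
  x = 7: rhs = 15, matching y values: 7, 10 (2 points).
  x = 8: rhs = 7, matching y values: none (0 points).
  x = 9: rhs = 13, matching y values: 8, 9 (2 points).
  x = 10: rhs = 5, matching y values: none (0 points).
  x = 11: rhs = 6, matching y values: none (0 points).
  x = 12: rhs = 5, matching y values: none (0 points).
  x = 13: rhs = 8, matching y values: 5, 12 (2 points).
  x = 14: rhs = 4, matching y values: 2, 15 (2 points).
  x = 15: rhs = 16, matching y values: 4, 13 (2 points).
  x = 16: rhs = 16, matching y values: 4, 13 (2 points).
Total affine count: 20.
Full point count |E(F_17)| = 20 + 1 = 21.
Hasse bound: |21 − (17+1)| = |3| = 3 ≤ 2√17 ≈ 8.2462 ✓.


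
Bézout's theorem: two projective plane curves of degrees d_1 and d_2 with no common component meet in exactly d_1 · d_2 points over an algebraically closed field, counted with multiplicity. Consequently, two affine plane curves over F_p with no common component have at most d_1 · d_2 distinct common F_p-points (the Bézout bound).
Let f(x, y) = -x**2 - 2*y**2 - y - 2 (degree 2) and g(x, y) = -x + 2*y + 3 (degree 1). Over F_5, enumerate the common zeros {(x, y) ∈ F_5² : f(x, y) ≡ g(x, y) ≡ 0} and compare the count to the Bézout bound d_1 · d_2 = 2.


Common zeros: {(0, 1)}; count = 1; Bézout bound = 2.

deg(f) = 2, deg(g) = 1, so Bézout bound = 2.
Scan x ∈ F_5. For each x, list the y ∈ F_5 with f(x, y) ≡ 0 and those with g(x, y) ≡ 0 (mod 5); the common zeros in that column are the intersection.
  x = 0: f ≡ 0 at y ∈ {1}; g ≡ 0 at y ∈ {1}; common: {1}.
  x = 1: f ≡ 0 at y ∈ ∅; g ≡ 0 at y ∈ {4}; common: ∅.
  x = 2: f ≡ 0 at y ∈ ∅; g ≡ 0 at y ∈ {2}; common: ∅.
  x = 3: f ≡ 0 at y ∈ ∅; g ≡ 0 at y ∈ {0}; common: ∅.
  x = 4: f ≡ 0 at y ∈ ∅; g ≡ 0 at y ∈ {3}; common: ∅.
Collecting: common zeros = {(0, 1)}, so the count is 1.
Comparison with the Bézout bound: 1 ≤ 2 = deg(f)·deg(g), as expected for curves with no common component (the affine F_5-count falls short of the bound because intersections may lie at infinity, over extension fields, or carry multiplicity).


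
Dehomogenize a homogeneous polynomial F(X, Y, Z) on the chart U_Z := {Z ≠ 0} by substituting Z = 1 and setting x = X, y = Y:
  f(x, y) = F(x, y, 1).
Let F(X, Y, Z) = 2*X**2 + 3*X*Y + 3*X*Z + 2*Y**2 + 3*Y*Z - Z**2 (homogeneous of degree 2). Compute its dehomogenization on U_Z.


f(x, y) = 2*x**2 + 3*x*y + 3*x + 2*y**2 + 3*y - 1

On U_Z we set Z = 1. Each monomial c·X^i·Y^j·Z^k in F becomes c·x^i·y^j·1^k = c·x^i·y^j.
Substituting Z = 1: F(X, Y, 1) = 2*x**2 + 3*x*y + 3*x + 2*y**2 + 3*y - 1.
Note: deg(f) ≤ deg(F) = 2; strict inequality happens when F is divisible by Z (lost terms).


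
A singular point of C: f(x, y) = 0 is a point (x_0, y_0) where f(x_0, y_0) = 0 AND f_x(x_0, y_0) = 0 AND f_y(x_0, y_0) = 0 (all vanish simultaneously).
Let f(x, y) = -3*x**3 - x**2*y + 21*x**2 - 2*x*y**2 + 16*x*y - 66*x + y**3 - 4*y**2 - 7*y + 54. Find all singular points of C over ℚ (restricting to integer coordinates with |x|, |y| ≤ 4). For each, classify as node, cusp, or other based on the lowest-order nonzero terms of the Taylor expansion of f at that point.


Singular points: {(2, 3)}; classification: cusp.

Compute partial derivatives:
  f_x = -9*x**2 - 2*x*y + 42*x - 2*y**2 + 16*y - 66.
  f_y = -x**2 - 4*x*y + 16*x + 3*y**2 - 8*y - 7.
Scan x_0 ∈ {−4, ..., 4}. For each x_0, f_y(x_0, y) is a polynomial in y; find its integer roots y ∈ {−4, ..., 4}, then test f_x and f at those candidates.
  x = -4: f_y(-4, y) = 3*y**2 + 8*y - 87; no integer root y with |y| ≤ 4.
  x = -3: f_y(-3, y) = 3*y**2 + 4*y - 64; vanishes at y ∈ {4}. (-3, 4): f_x = -217 ≠ 0.
  x = -2: f_y(-2, y) = 3*y**2 - 43; no integer root y with |y| ≤ 4.
  x = -1: f_y(-1, y) = 3*y**2 - 4*y - 24; no integer root y with |y| ≤ 4.
  x = 0: f_y(0, y) = 3*y**2 - 8*y - 7; no integer root y with |y| ≤ 4.
  x = 1: f_y(1, y) = 3*y**2 - 12*y + 8; no integer root y with |y| ≤ 4.
  x = 2: f_y(2, y) = 3*y**2 - 16*y + 21; vanishes at y ∈ {3}. (2, 3): f_x = 0, f = 0 — SINGULAR.
  x = 3: f_y(3, y) = 3*y**2 - 20*y + 32; vanishes at y ∈ {4}. (3, 4): f_x = -13 ≠ 0.
  x = 4: f_y(4, y) = 3*y**2 - 24*y + 41; no integer root y with |y| ≤ 4.
Only singular point on the grid: (2, 3).
Classify: substitute x = 2 + u, y = 3 + v and expand: f = -3*u**3 - u**2*v - 2*u*v**2 + v**3 + v**2.
No constant or linear terms (consistent with a singular point). Quadratic part: v**2. Cubic part: -3*u**3 - u**2*v - 2*u*v**2 + v**3.
The quadratic part v**2 is a perfect square, so there is a single (double) tangent line v = 0, i.e. y = 3. Restricting the cubic part to that line (v = 0) leaves -3*u**3 ≠ 0, so f is not divisible by v and the branch is v² ≈ 3*u**3 to lowest order — this is a cusp.
Classification: cusp.


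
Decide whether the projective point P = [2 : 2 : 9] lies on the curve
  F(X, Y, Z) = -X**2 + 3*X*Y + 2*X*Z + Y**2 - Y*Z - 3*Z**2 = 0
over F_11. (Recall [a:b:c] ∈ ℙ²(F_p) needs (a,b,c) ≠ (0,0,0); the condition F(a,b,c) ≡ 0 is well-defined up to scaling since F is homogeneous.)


F(2,2,9) ≡ 7 (mod 11); P is NOT on the curve.

Evaluate F(2, 2, 9) term-by-term (mod 11).
  -X**2 ↦ -1·4·1·1 = -4
  3*X*Y ↦ 3·2·2·1 = 12
  2*X*Z ↦ 2·2·1·9 = 36
  Y**2 ↦ 1·1·4·1 = 4
  -Y*Z ↦ -1·1·2·9 = -18
  -3*Z**2 ↦ -3·1·1·81 = -243
Sum: F(2, 2, 9) = (-4) + (12) + (36) + (4) + (-18) + (-243) = -213.
Reducing mod 11: -213 ≡ 7 (mod 11).
Since F(a, b, c) ≡ 7 ≠ 0 (mod 11), P does NOT lie on the curve.


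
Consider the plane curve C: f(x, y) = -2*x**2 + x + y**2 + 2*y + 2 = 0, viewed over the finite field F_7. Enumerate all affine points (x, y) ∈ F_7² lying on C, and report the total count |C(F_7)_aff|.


Affine F_7-points: {(1, 6), (3, 6), (5, 2), (5, 3), (6, 2), (6, 3)}; count = 6.

For each of the 49 pairs (x, y) ∈ F_7², evaluate f(x, y) mod 7. Record the zeros.
  x = 0: [0↦2, 1↦5, 2↦3, 3↦3, 4↦5, 5↦2, 6↦1]  zeros at y ∈ ∅
  x = 1: [0↦1, 1↦4, 2↦2, 3↦2, 4↦4, 5↦1, 6↦0]  zeros at y ∈ {6}
  x = 2: [0↦3, 1↦6, 2↦4, 3↦4, 4↦6, 5↦3, 6↦2]  zeros at y ∈ ∅
  x = 3: [0↦1, 1↦4, 2↦2, 3↦2, 4↦4, 5↦1, 6↦0]  zeros at y ∈ {6}
  x = 4: [0↦2, 1↦5, 2↦3, 3↦3, 4↦5, 5↦2, 6↦1]  zeros at y ∈ ∅
  x = 5: [0↦6, 1↦2, 2↦0, 3↦0, 4↦2, 5↦6, 6↦5]  zeros at y ∈ {2, 3}
  x = 6: [0↦6, 1↦2, 2↦0, 3↦0, 4↦2, 5↦6, 6↦5]  zeros at y ∈ {2, 3}
Collecting zeros: affine points = {(1, 6), (3, 6), (5, 2), (5, 3), (6, 2), (6, 3)}.
Total count |C(F_7)_aff| = 6.


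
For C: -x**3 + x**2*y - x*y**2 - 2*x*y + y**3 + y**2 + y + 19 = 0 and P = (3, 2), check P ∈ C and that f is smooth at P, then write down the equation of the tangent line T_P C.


Tangent line at P: -23*x + 8*y + 53 = 0.

Step 1: f(3, 2) = 0, so P lies on C.
Step 2: partial derivatives
  f_x(x, y) = -3*x**2 + 2*x*y - y**2 - 2*y, f_y(x, y) = x**2 - 2*x*y - 2*x + 3*y**2 + 2*y + 1.
  f_x(P) = -23, f_y(P) = 8 (gradient nonzero, so P is smooth).
Step 3: tangent line at P: -23·(x − 3) + 8·(y − 2) = 0.
Expanding: -23*x + 8*y + 53 = 0.


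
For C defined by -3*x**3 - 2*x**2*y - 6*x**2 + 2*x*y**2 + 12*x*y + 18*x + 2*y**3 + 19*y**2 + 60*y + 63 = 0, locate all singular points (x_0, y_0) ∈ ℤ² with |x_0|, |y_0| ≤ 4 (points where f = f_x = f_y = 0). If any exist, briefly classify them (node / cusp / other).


Singular points: {(0, -3)}; classification: cusp.

Compute partial derivatives:
  f_x = -9*x**2 - 4*x*y - 12*x + 2*y**2 + 12*y + 18.
  f_y = -2*x**2 + 4*x*y + 12*x + 6*y**2 + 38*y + 60.
Scan x_0 ∈ {−4, ..., 4}. For each x_0, f_y(x_0, y) is a polynomial in y; find its integer roots y ∈ {−4, ..., 4}, then test f_x and f at those candidates.
  x = -4: f_y(-4, y) = 6*y**2 + 22*y - 20; no integer root y with |y| ≤ 4.
  x = -3: f_y(-3, y) = 6*y**2 + 26*y + 6; no integer root y with |y| ≤ 4.
  x = -2: f_y(-2, y) = 6*y**2 + 30*y + 28; no integer root y with |y| ≤ 4.
  x = -1: f_y(-1, y) = 6*y**2 + 34*y + 46; no integer root y with |y| ≤ 4.
  x = 0: f_y(0, y) = 6*y**2 + 38*y + 60; vanishes at y ∈ {-3}. (0, -3): f_x = 0, f = 0 — SINGULAR.
  x = 1: f_y(1, y) = 6*y**2 + 42*y + 70; no integer root y with |y| ≤ 4.
  x = 2: f_y(2, y) = 6*y**2 + 46*y + 76; no integer root y with |y| ≤ 4.
  x = 3: f_y(3, y) = 6*y**2 + 50*y + 78; no integer root y with |y| ≤ 4.
  x = 4: f_y(4, y) = 6*y**2 + 54*y + 76; no integer root y with |y| ≤ 4.
Only singular point on the grid: (0, -3).
Classify: substitute x = 0 + u, y = -3 + v and expand: f = -3*u**3 - 2*u**2*v + 2*u*v**2 + 2*v**3 + v**2.
No constant or linear terms (consistent with a singular point). Quadratic part: v**2. Cubic part: -3*u**3 - 2*u**2*v + 2*u*v**2 + 2*v**3.
The quadratic part v**2 is a perfect square, so there is a single (double) tangent line v = 0, i.e. y = -3. Restricting the cubic part to that line (v = 0) leaves -3*u**3 ≠ 0, so f is not divisible by v and the branch is v² ≈ 3*u**3 to lowest order — this is a cusp.
Classification: cusp.


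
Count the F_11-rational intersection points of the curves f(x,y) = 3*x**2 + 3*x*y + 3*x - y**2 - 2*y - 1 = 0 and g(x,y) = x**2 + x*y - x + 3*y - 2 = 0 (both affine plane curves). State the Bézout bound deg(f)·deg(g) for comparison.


Common zeros: ∅; count = 0; Bézout bound = 4.

deg(f) = 2, deg(g) = 2, so Bézout bound = 4.
Scan x ∈ F_11. For each x, list the y ∈ F_11 with f(x, y) ≡ 0 and those with g(x, y) ≡ 0 (mod 11); the common zeros in that column are the intersection.
  x = 0: f ≡ 0 at y ∈ {10}; g ≡ 0 at y ∈ {8}; common: ∅.
  x = 1: f ≡ 0 at y ∈ ∅; g ≡ 0 at y ∈ {6}; common: ∅.
  x = 2: f ≡ 0 at y ∈ ∅; g ≡ 0 at y ∈ {0}; common: ∅.
  x = 3: f ≡ 0 at y ∈ ∅; g ≡ 0 at y ∈ {3}; common: ∅.
  x = 4: f ≡ 0 at y ∈ ∅; g ≡ 0 at y ∈ {8}; common: ∅.
  x = 5: f ≡ 0 at y ∈ ∅; g ≡ 0 at y ∈ {6}; common: ∅.
  x = 6: f ≡ 0 at y ∈ ∅; g ≡ 0 at y ∈ {3}; common: ∅.
  x = 7: f ≡ 0 at y ∈ ∅; g ≡ 0 at y ∈ {7}; common: ∅.
  x = 8: f ≡ 0 at y ∈ ∅; g ≡ 0 at y ∈ ∅; common: ∅.
  x = 9: f ≡ 0 at y ∈ ∅; g ≡ 0 at y ∈ {7}; common: ∅.
  x = 10: f ≡ 0 at y ∈ ∅; g ≡ 0 at y ∈ {0}; common: ∅.
Collecting: common zeros = ∅, so the count is 0.
Comparison with the Bézout bound: 0 ≤ 4 = deg(f)·deg(g), as expected for curves with no common component (the affine F_11-count falls short of the bound because intersections may lie at infinity, over extension fields, or carry multiplicity).


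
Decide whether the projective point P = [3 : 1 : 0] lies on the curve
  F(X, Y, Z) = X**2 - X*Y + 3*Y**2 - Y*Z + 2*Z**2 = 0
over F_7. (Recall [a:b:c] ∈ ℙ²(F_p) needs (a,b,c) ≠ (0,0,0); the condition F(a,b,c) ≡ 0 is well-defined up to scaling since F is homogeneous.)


F(3,1,0) ≡ 2 (mod 7); P is NOT on the curve.

Evaluate F(3, 1, 0) term-by-term (mod 7).
  X**2 ↦ 1·9·1·1 = 9
  -X*Y ↦ -1·3·1·1 = -3
  3*Y**2 ↦ 3·1·1·1 = 3
  -Y*Z ↦ -1·1·1·0 = 0
  2*Z**2 ↦ 2·1·1·0 = 0
Sum: F(3, 1, 0) = (9) + (-3) + (3) + (0) + (0) = 9.
Reducing mod 7: 9 ≡ 2 (mod 7).
Since F(a, b, c) ≡ 2 ≠ 0 (mod 7), P does NOT lie on the curve.


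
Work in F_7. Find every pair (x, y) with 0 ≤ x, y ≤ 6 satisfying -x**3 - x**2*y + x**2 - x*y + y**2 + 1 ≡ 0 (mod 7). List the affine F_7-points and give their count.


Affine F_7-points: {(1, 1), (3, 1), (3, 4), (4, 3), (5, 4), (5, 5), (6, 2), (6, 5)}; count = 8.

For each of the 49 pairs (x, y) ∈ F_7², evaluate f(x, y) mod 7. Record the zeros.
  x = 0: [0↦1, 1↦2, 2↦5, 3↦3, 4↦3, 5↦5, 6↦2]  zeros at y ∈ ∅
  x = 1: [0↦1, 1↦0, 2↦1, 3↦4, 4↦2, 5↦2, 6↦4]  zeros at y ∈ {1}
  x = 2: [0↦4, 1↦6, 2↦3, 3↦2, 4↦3, 5↦6, 6↦4]  zeros at y ∈ ∅
  x = 3: [0↦4, 1↦0, 2↦5, 3↦5, 4↦0, 5↦4, 6↦3]  zeros at y ∈ {1, 4}
  x = 4: [0↦2, 1↦4, 2↦1, 3↦0, 4↦1, 5↦4, 6↦2]  zeros at y ∈ {3}
  x = 5: [0↦6, 1↦5, 2↦6, 3↦2, 4↦0, 5↦0, 6↦2]  zeros at y ∈ {4, 5}
  x = 6: [0↦3, 1↦4, 2↦0, 3↦5, 4↦5, 5↦0, 6↦4]  zeros at y ∈ {2, 5}
Collecting zeros: affine points = {(1, 1), (3, 1), (3, 4), (4, 3), (5, 4), (5, 5), (6, 2), (6, 5)}.
Total count |C(F_7)_aff| = 8.


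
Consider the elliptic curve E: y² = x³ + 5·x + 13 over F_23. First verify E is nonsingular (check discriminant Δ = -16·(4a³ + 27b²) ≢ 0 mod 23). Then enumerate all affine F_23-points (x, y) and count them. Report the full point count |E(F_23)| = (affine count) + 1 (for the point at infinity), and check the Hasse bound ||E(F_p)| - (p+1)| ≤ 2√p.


Affine points = {(0, 6), (0, 17), (2, 10), (2, 13), (3, 3), (3, 20), (5, 5), (5, 18), (6, 11), (6, 12), (7, 0), (8, 6), (8, 17), (15, 6), (15, 17), (16, 7), (16, 16), (18, 1), (18, 22), (21, 8), (21, 15)}; affine count = 21; |E(F_23)| = 22.

Discriminant check: Δ ∝ 4a³ + 27b² = 4·5³ + 27·13² = 4·125 + 27·169 ≡ 3 (mod 23). Nonzero ⇒ E is nonsingular.
For each x ∈ F_23, compute rhs = x³ + 5·x + 13 mod 23, then count y ∈ F_23 with y² ≡ rhs.
  x = 0: rhs = 13, matching y values: 6, 17 (2 points).
  x = 1: rhs = 19, matching y values: none (0 points).
  x = 2: rhs = 8, matching y values: 10, 13 (2 points).
  x = 3: rhs = 9, matching y values: 3, 20 (2 points).
  x = 4: rhs = 5, matching y values: none (0 points).
  x = 5: rhs = 2, matching y values: 5, 18 (2 points).
  x = 6: rhs = 6, matching y values: 11, 12 (2 points).
  x = 7: rhs = 0, matching y values: 0 (1 points).
  x = 8: rhs = 13, matching y values: 6, 17 (2 points).
  x = 9: rhs = 5, matching y values: none (0 points).
  x = 10: rhs = 5, matching y values: none (0 points).
  x = 11: rhs = 19, matching y values: none (0 points).
  x = 12: rhs = 7, matching y values: none (0 points).
  x = 13: rhs = 21, matching y values: none (0 points).
  x = 14: rhs = 21, matching y values: none (0 points).
  x = 15: rhs = 13, matching y values: 6, 17 (2 points).
  x = 16: rhs = 3, matching y values: 7, 16 (2 points).
  x = 17: rhs = 20, matching y values: none (0 points).
  x = 18: rhs = 1, matching y values: 1, 22 (2 points).
  x = 19: rhs = 21, matching y values: none (0 points).
  x = 20: rhs = 17, matching y values: none (0 points).
  x = 21: rhs = 18, matching y values: 8, 15 (2 points).
  x = 22: rhs = 7, matching y values: none (0 points).
Total affine count: 21.
Full point count |E(F_23)| = 21 + 1 = 22.
Hasse bound: |22 − (23+1)| = |-2| = 2 ≤ 2√23 ≈ 9.5917 ✓.


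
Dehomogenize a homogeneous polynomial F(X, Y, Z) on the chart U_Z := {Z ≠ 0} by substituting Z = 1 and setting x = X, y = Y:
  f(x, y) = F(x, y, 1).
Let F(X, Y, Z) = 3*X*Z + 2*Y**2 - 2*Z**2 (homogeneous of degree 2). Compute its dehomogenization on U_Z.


f(x, y) = 3*x + 2*y**2 - 2

On U_Z we set Z = 1. Each monomial c·X^i·Y^j·Z^k in F becomes c·x^i·y^j·1^k = c·x^i·y^j.
Substituting Z = 1: F(X, Y, 1) = 3*x + 2*y**2 - 2.
Note: deg(f) ≤ deg(F) = 2; strict inequality happens when F is divisible by Z (lost terms).


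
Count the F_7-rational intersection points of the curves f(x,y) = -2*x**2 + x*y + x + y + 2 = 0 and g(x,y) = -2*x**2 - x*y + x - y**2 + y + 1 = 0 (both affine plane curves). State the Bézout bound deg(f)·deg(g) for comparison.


Common zeros: {(3, 5)}; count = 1; Bézout bound = 4.

deg(f) = 2, deg(g) = 2, so Bézout bound = 4.
Scan x ∈ F_7. For each x, list the y ∈ F_7 with f(x, y) ≡ 0 and those with g(x, y) ≡ 0 (mod 7); the common zeros in that column are the intersection.
  x = 0: f ≡ 0 at y ∈ {5}; g ≡ 0 at y ∈ ∅; common: ∅.
  x = 1: f ≡ 0 at y ∈ {3}; g ≡ 0 at y ∈ {0}; common: ∅.
  x = 2: f ≡ 0 at y ∈ {6}; g ≡ 0 at y ∈ {1, 5}; common: ∅.
  x = 3: f ≡ 0 at y ∈ {5}; g ≡ 0 at y ∈ {0, 5}; common: {5}.
  x = 4: f ≡ 0 at y ∈ {1}; g ≡ 0 at y ∈ ∅; common: ∅.
  x = 5: f ≡ 0 at y ∈ {6}; g ≡ 0 at y ∈ {1, 2}; common: ∅.
  x = 6: f ≡ 0 at y ∈ ∅; g ≡ 0 at y ∈ ∅; common: ∅.
Collecting: common zeros = {(3, 5)}, so the count is 1.
Comparison with the Bézout bound: 1 ≤ 4 = deg(f)·deg(g), as expected for curves with no common component (the affine F_7-count falls short of the bound because intersections may lie at infinity, over extension fields, or carry multiplicity).


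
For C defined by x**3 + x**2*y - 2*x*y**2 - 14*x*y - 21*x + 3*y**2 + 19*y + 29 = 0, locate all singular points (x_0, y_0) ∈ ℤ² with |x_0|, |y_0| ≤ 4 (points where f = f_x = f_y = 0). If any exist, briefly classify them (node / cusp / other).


Singular points: {(1, -3)}; classification: cusp.

Compute partial derivatives:
  f_x = 3*x**2 + 2*x*y - 2*y**2 - 14*y - 21.
  f_y = x**2 - 4*x*y - 14*x + 6*y + 19.
Scan x_0 ∈ {−4, ..., 4}. For each x_0, f_y(x_0, y) is a polynomial in y; find its integer roots y ∈ {−4, ..., 4}, then test f_x and f at those candidates.
  x = -4: f_y(-4, y) = 22*y + 91; no integer root y with |y| ≤ 4.
  x = -3: f_y(-3, y) = 18*y + 70; no integer root y with |y| ≤ 4.
  x = -2: f_y(-2, y) = 14*y + 51; no integer root y with |y| ≤ 4.
  x = -1: f_y(-1, y) = 10*y + 34; no integer root y with |y| ≤ 4.
  x = 0: f_y(0, y) = 6*y + 19; no integer root y with |y| ≤ 4.
  x = 1: f_y(1, y) = 2*y + 6; vanishes at y ∈ {-3}. (1, -3): f_x = 0, f = 0 — SINGULAR.
  x = 2: f_y(2, y) = -2*y - 5; no integer root y with |y| ≤ 4.
  x = 3: f_y(3, y) = -6*y - 14; no integer root y with |y| ≤ 4.
  x = 4: f_y(4, y) = -10*y - 21; no integer root y with |y| ≤ 4.
Only singular point on the grid: (1, -3).
Classify: substitute x = 1 + u, y = -3 + v and expand: f = u**3 + u**2*v - 2*u*v**2 + v**2.
No constant or linear terms (consistent with a singular point). Quadratic part: v**2. Cubic part: u**3 + u**2*v - 2*u*v**2.
The quadratic part v**2 is a perfect square, so there is a single (double) tangent line v = 0, i.e. y = -3. Restricting the cubic part to that line (v = 0) leaves u**3 ≠ 0, so f is not divisible by v and the branch is v² ≈ -u**3 to lowest order — this is a cusp.
Classification: cusp.


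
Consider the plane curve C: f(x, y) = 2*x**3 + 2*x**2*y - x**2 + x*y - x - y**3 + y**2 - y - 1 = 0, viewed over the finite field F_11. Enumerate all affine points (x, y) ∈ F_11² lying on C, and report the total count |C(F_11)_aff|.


Affine F_11-points: {(0, 3), (0, 6), (3, 2), (5, 3), (5, 6), (6, 2), (6, 4), (6, 6), (8, 9), (9, 3), (9, 10), (10, 7), (10, 8)}; count = 13.

For each of the 121 pairs (x, y) ∈ F_11², evaluate f(x, y) mod 11. Record the zeros.
  x = 0: [0↦10, 1↦9, 2↦4, 3↦0, 4↦2, 5↦4, 6↦0, 7↦6, 8↦5, 9↦2, 10↦2]  zeros at y ∈ {3, 6}
  x = 1: [0↦10, 1↦1, 2↦10, 3↦9, 4↦3, 5↦8, 6↦7, 7↦5, 8↦7, 9↦7, 10↦10]  zeros at y ∈ ∅
  x = 2: [0↦9, 1↦7, 2↦1, 3↦7, 4↦8, 5↦9, 6↦4, 7↦9, 8↦7, 9↦3, 10↦2]  zeros at y ∈ ∅
  x = 3: [0↦8, 1↦6, 2↦0, 3↦6, 4↦7, 5↦8, 6↦3, 7↦8, 8↦6, 9↦2, 10↦1]  zeros at y ∈ {2}
  x = 4: [0↦8, 1↦10, 2↦8, 3↦7, 4↦1, 5↦6, 6↦5, 7↦3, 8↦5, 9↦5, 10↦8]  zeros at y ∈ ∅
  x = 5: [0↦10, 1↦9, 2↦4, 3↦0, 4↦2, 5↦4, 6↦0, 7↦6, 8↦5, 9↦2, 10↦2]  zeros at y ∈ {3, 6}
  x = 6: [0↦4, 1↦4, 2↦0, 3↦8, 4↦0, 5↦3, 6↦0, 7↦7, 8↦7, 9↦5, 10↦6]  zeros at y ∈ {2, 4, 6}
  x = 7: [0↦2, 1↦7, 2↦8, 3↦10, 4↦7, 5↦4, 6↦6, 7↦7, 8↦1, 9↦4, 10↦10]  zeros at y ∈ ∅
  x = 8: [0↦5, 1↦8, 2↦7, 3↦7, 4↦2, 5↦8, 6↦8, 7↦7, 8↦10, 9↦0, 10↦4]  zeros at y ∈ {9}
  x = 9: [0↦3, 1↦8, 2↦9, 3↦0, 4↦8, 5↦5, 6↦7, 7↦8, 8↦2, 9↦5, 10↦0]  zeros at y ∈ {3, 10}
  x = 10: [0↦8, 1↦8, 2↦4, 3↦1, 4↦4, 5↦7, 6↦4, 7↦0, 8↦0, 9↦9, 10↦10]  zeros at y ∈ {7, 8}
Collecting zeros: affine points = {(0, 3), (0, 6), (3, 2), (5, 3), (5, 6), (6, 2), (6, 4), (6, 6), (8, 9), (9, 3), (9, 10), (10, 7), (10, 8)}.
Total count |C(F_11)_aff| = 13.


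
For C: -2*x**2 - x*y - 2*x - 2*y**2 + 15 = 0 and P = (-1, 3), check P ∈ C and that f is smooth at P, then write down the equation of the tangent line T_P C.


Tangent line at P: -x - 11*y + 32 = 0.

Step 1: f(-1, 3) = 0, so P lies on C.
Step 2: partial derivatives
  f_x(x, y) = -4*x - y - 2, f_y(x, y) = -x - 4*y.
  f_x(P) = -1, f_y(P) = -11 (gradient nonzero, so P is smooth).
Step 3: tangent line at P: -1·(x − -1) + -11·(y − 3) = 0.
Expanding: -x - 11*y + 32 = 0.


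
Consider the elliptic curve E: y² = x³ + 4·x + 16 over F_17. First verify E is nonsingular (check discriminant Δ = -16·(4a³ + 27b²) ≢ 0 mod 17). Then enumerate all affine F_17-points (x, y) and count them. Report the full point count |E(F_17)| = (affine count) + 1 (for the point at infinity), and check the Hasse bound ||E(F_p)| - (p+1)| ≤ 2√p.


Affine points = {(0, 4), (0, 13), (1, 2), (1, 15), (2, 7), (2, 10), (3, 2), (3, 15), (5, 5), (5, 12), (6, 1), (6, 16), (7, 8), (7, 9), (8, 4), (8, 13), (9, 4), (9, 13), (10, 6), (10, 11), (13, 2), (13, 15), (15, 0)}; affine count = 23; |E(F_17)| = 24.

Discriminant check: Δ ∝ 4a³ + 27b² = 4·4³ + 27·16² = 4·64 + 27·256 ≡ 11 (mod 17). Nonzero ⇒ E is nonsingular.
For each x ∈ F_17, compute rhs = x³ + 4·x + 16 mod 17, then count y ∈ F_17 with y² ≡ rhs.
  x = 0: rhs = 16, matching y values: 4, 13 (2 points).
  x = 1: rhs = 4, matching y values: 2, 15 (2 points).
  x = 2: rhs = 15, matching y values: 7, 10 (2 points).
  x = 3: rhs = 4, matching y values: 2, 15 (2 points).
  x = 4: rhs = 11, matching y values: none (0 points).
  x = 5: rhs = 8, matching y values: 5, 12 (2 points).
  x = 6: rhs = 1, matching y values: 1, 16 (2 points).
  x = 7: rhs = 13, matching y values: 8, 9 (2 points).
  x = 8: rhs = 16, matching y values: 4, 13 (2 points).
  x = 9: rhs = 16, matching y values: 4, 13 (2 points).
  x = 10: rhs = 2, matching y values: 6, 11 (2 points).
  x = 11: rhs = 14, matching y values: none (0 points).
  x = 12: rhs = 7, matching y values: none (0 points).
  x = 13: rhs = 4, matching y values: 2, 15 (2 points).
  x = 14: rhs = 11, matching y values: none (0 points).
  x = 15: rhs = 0, matching y values: 0 (1 points).
  x = 16: rhs = 11, matching y values: none (0 points).
Total affine count: 23.
Full point count |E(F_17)| = 23 + 1 = 24.
Hasse bound: |24 − (17+1)| = |6| = 6 ≤ 2√17 ≈ 8.2462 ✓.


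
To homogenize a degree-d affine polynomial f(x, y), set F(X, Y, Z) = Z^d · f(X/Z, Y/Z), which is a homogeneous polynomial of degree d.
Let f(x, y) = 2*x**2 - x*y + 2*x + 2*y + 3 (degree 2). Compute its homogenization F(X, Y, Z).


F(X, Y, Z) = 2*X**2 - X*Y + 2*X*Z + 2*Y*Z + 3*Z**2

deg(f) = 2.
Substitute x = X/Z, y = Y/Z into f, then multiply by Z^2.
  monomial 2·x^2·y^0 ↦ 2·X^2·Y^0·Z^0.
  monomial -1·x^1·y^1 ↦ -1·X^1·Y^1·Z^0.
  monomial 2·x^1·y^0 ↦ 2·X^1·Y^0·Z^1.
  monomial 2·x^0·y^1 ↦ 2·X^0·Y^1·Z^1.
  monomial 3·x^0·y^0 ↦ 3·X^0·Y^0·Z^2.
Collecting: F(X, Y, Z) = 2*X**2 - X*Y + 2*X*Z + 2*Y*Z + 3*Z**2.


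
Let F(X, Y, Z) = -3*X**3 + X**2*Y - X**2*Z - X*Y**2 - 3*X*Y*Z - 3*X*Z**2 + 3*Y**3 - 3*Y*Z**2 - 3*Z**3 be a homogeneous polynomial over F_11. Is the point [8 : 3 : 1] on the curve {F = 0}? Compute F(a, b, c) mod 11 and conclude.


F(8,3,1) ≡ 0 (mod 11); P is on the curve.

Evaluate F(8, 3, 1) term-by-term (mod 11).
  -3*X**3 ↦ -3·512·1·1 = -1536
  X**2*Y ↦ 1·64·3·1 = 192
  -X**2*Z ↦ -1·64·1·1 = -64
  -X*Y**2 ↦ -1·8·9·1 = -72
  -3*X*Y*Z ↦ -3·8·3·1 = -72
  -3*X*Z**2 ↦ -3·8·1·1 = -24
  3*Y**3 ↦ 3·1·27·1 = 81
  -3*Y*Z**2 ↦ -3·1·3·1 = -9
  -3*Z**3 ↦ -3·1·1·1 = -3
Sum: F(8, 3, 1) = (-1536) + (192) + (-64) + (-72) + (-72) + (-24) + (81) + (-9) + (-3) = -1507.
Reducing mod 11: -1507 ≡ 0 (mod 11).
Since F(a, b, c) ≡ 0 (mod 11), P lies on the curve.


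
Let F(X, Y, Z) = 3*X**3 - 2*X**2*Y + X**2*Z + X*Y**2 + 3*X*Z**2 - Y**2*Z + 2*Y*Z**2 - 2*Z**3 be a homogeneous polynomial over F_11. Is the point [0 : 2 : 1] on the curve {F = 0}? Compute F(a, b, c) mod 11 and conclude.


F(0,2,1) ≡ 9 (mod 11); P is NOT on the curve.

Evaluate F(0, 2, 1) term-by-term (mod 11).
  3*X**3 ↦ 3·0·1·1 = 0
  -2*X**2*Y ↦ -2·0·2·1 = 0
  X**2*Z ↦ 1·0·1·1 = 0
  X*Y**2 ↦ 1·0·4·1 = 0
  3*X*Z**2 ↦ 3·0·1·1 = 0
  -Y**2*Z ↦ -1·1·4·1 = -4
  2*Y*Z**2 ↦ 2·1·2·1 = 4
  -2*Z**3 ↦ -2·1·1·1 = -2
Sum: F(0, 2, 1) = (0) + (0) + (0) + (0) + (0) + (-4) + (4) + (-2) = -2.
Reducing mod 11: -2 ≡ 9 (mod 11).
Since F(a, b, c) ≡ 9 ≠ 0 (mod 11), P does NOT lie on the curve.


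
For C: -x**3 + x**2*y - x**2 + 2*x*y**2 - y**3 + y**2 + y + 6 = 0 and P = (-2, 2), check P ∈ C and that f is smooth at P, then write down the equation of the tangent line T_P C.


Tangent line at P: -8*x - 19*y + 22 = 0.

Step 1: f(-2, 2) = 0, so P lies on C.
Step 2: partial derivatives
  f_x(x, y) = -3*x**2 + 2*x*y - 2*x + 2*y**2, f_y(x, y) = x**2 + 4*x*y - 3*y**2 + 2*y + 1.
  f_x(P) = -8, f_y(P) = -19 (gradient nonzero, so P is smooth).
Step 3: tangent line at P: -8·(x − -2) + -19·(y − 2) = 0.
Expanding: -8*x - 19*y + 22 = 0.


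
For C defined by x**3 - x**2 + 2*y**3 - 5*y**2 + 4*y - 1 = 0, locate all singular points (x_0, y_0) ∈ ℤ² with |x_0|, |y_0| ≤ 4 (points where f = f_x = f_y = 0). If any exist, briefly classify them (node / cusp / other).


Singular points: {(0, 1)}; classification: node.

Compute partial derivatives:
  f_x = 3*x**2 - 2*x.
  f_y = 6*y**2 - 10*y + 4.
Scan x_0 ∈ {−4, ..., 4}. For each x_0, f_y(x_0, y) is a polynomial in y; find its integer roots y ∈ {−4, ..., 4}, then test f_x and f at those candidates.
  x = -4: f_y(-4, y) = 6*y**2 - 10*y + 4; vanishes at y ∈ {1}. (-4, 1): f_x = 56 ≠ 0.
  x = -3: f_y(-3, y) = 6*y**2 - 10*y + 4; vanishes at y ∈ {1}. (-3, 1): f_x = 33 ≠ 0.
  x = -2: f_y(-2, y) = 6*y**2 - 10*y + 4; vanishes at y ∈ {1}. (-2, 1): f_x = 16 ≠ 0.
  x = -1: f_y(-1, y) = 6*y**2 - 10*y + 4; vanishes at y ∈ {1}. (-1, 1): f_x = 5 ≠ 0.
  x = 0: f_y(0, y) = 6*y**2 - 10*y + 4; vanishes at y ∈ {1}. (0, 1): f_x = 0, f = 0 — SINGULAR.
  x = 1: f_y(1, y) = 6*y**2 - 10*y + 4; vanishes at y ∈ {1}. (1, 1): f_x = 1 ≠ 0.
  x = 2: f_y(2, y) = 6*y**2 - 10*y + 4; vanishes at y ∈ {1}. (2, 1): f_x = 8 ≠ 0.
  x = 3: f_y(3, y) = 6*y**2 - 10*y + 4; vanishes at y ∈ {1}. (3, 1): f_x = 21 ≠ 0.
  x = 4: f_y(4, y) = 6*y**2 - 10*y + 4; vanishes at y ∈ {1}. (4, 1): f_x = 40 ≠ 0.
Only singular point on the grid: (0, 1).
Classify: substitute x = 0 + u, y = 1 + v and expand: f = u**3 - u**2 + 2*v**3 + v**2.
No constant or linear terms (consistent with a singular point). Quadratic part: -u**2 + v**2. Cubic part: u**3 + 2*v**3.
The quadratic part v**2 - u**2 = (v − u)(v + u) splits into two distinct linear factors, so there are two distinct tangent lines y − 1 = ±(x − 0) — this is a node (ordinary double point).
Classification: node.


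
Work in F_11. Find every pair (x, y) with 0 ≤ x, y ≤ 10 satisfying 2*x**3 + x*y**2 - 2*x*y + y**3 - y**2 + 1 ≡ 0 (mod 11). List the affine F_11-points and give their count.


Affine F_11-points: {(0, 9), (2, 8), (3, 0), (4, 4), (5, 10), (7, 3), (8, 3), (8, 6), (9, 2), (9, 5), (9, 7), (10, 1)}; count = 12.

For each of the 121 pairs (x, y) ∈ F_11², evaluate f(x, y) mod 11. Record the zeros.
  x = 0: [0↦1, 1↦1, 2↦5, 3↦8, 4↦5, 5↦2, 6↦5, 7↦9, 8↦9, 9↦0, 10↦10]  zeros at y ∈ {9}
  x = 1: [0↦3, 1↦2, 2↦7, 3↦2, 4↦4, 5↦8, 6↦9, 7↦2, 8↦4, 9↦10, 10↦4]  zeros at y ∈ ∅
  x = 2: [0↦6, 1↦4, 2↦10, 3↦8, 4↦4, 5↦4, 6↦3, 7↦7, 8↦0, 9↦10, 10↦10]  zeros at y ∈ {8}
  x = 3: [0↦0, 1↦8, 2↦4, 3↦5, 4↦6, 5↦2, 6↦10, 7↦3, 8↦9, 9↦1, 10↦7]  zeros at y ∈ {0}
  x = 4: [0↦8, 1↦4, 2↦1, 3↦5, 4↦0, 5↦3, 6↦9, 7↦2, 8↦10, 9↦6, 10↦7]  zeros at y ∈ {4}
  x = 5: [0↦9, 1↦4, 2↦2, 3↦9, 4↦9, 5↦8, 6↦1, 7↦5, 8↦4, 9↦4, 10↦0]  zeros at y ∈ {10}
  x = 6: [0↦4, 1↦9, 2↦8, 3↦7, 4↦1, 5↦7, 6↦9, 7↦2, 8↦3, 9↦7, 10↦9]  zeros at y ∈ ∅
  x = 7: [0↦5, 1↦9, 2↦9, 3↦0, 4↦10, 5↦1, 6↦1, 7↦5, 8↦8, 9↦5, 10↦2]  zeros at y ∈ {3}
  x = 8: [0↦2, 1↦5, 2↦6, 3↦0, 4↦4, 5↦2, 6↦0, 7↦4, 8↦9, 9↦10, 10↦2]  zeros at y ∈ {3, 6}
  x = 9: [0↦7, 1↦9, 2↦0, 3↦8, 4↦6, 5↦0, 6↦7, 7↦0, 8↦7, 9↦1, 10↦10]  zeros at y ∈ {2, 5, 7}
  x = 10: [0↦10, 1↦0, 2↦3, 3↦3, 4↦6, 5↦7, 6↦1, 7↦5, 8↦3, 9↦1, 10↦5]  zeros at y ∈ {1}
Collecting zeros: affine points = {(0, 9), (2, 8), (3, 0), (4, 4), (5, 10), (7, 3), (8, 3), (8, 6), (9, 2), (9, 5), (9, 7), (10, 1)}.
Total count |C(F_11)_aff| = 12.
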